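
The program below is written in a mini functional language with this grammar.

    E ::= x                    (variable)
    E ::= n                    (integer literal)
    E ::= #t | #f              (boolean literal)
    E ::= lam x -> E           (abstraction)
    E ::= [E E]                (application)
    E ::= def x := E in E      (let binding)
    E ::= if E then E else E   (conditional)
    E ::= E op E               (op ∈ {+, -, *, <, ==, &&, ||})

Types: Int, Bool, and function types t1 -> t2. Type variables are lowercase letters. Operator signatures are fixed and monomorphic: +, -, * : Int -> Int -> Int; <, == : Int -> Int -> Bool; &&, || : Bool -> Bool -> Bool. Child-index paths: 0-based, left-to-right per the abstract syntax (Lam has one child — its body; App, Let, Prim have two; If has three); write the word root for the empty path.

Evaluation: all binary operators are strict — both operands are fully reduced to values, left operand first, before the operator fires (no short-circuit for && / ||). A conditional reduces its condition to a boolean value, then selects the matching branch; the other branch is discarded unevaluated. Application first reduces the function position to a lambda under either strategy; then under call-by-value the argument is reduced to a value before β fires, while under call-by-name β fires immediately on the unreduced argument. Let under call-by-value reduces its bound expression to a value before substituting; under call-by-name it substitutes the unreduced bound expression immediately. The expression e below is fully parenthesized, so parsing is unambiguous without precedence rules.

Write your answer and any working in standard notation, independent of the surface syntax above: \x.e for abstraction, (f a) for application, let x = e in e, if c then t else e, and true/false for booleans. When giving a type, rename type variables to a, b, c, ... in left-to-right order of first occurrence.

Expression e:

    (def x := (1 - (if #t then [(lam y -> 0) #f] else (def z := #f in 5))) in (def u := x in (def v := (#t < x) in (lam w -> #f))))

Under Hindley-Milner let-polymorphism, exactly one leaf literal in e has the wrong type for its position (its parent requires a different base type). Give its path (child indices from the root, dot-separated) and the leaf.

Answer: 1.1.0.0 : true

Working:
  unify Int ~ Int
  unify Bool ~ Bool
\y._ : a -> Int
  unify a -> Int ~ Bool -> b
  unify a ~ Bool
  unify Int ~ b
_ _ : Int
let z : Bool
  unify Int ~ Int
  unify Int ~ Int
let x : Int
x : Int
let u : Int
  unify Bool ~ Int
  FAIL: mismatch Bool ~ Int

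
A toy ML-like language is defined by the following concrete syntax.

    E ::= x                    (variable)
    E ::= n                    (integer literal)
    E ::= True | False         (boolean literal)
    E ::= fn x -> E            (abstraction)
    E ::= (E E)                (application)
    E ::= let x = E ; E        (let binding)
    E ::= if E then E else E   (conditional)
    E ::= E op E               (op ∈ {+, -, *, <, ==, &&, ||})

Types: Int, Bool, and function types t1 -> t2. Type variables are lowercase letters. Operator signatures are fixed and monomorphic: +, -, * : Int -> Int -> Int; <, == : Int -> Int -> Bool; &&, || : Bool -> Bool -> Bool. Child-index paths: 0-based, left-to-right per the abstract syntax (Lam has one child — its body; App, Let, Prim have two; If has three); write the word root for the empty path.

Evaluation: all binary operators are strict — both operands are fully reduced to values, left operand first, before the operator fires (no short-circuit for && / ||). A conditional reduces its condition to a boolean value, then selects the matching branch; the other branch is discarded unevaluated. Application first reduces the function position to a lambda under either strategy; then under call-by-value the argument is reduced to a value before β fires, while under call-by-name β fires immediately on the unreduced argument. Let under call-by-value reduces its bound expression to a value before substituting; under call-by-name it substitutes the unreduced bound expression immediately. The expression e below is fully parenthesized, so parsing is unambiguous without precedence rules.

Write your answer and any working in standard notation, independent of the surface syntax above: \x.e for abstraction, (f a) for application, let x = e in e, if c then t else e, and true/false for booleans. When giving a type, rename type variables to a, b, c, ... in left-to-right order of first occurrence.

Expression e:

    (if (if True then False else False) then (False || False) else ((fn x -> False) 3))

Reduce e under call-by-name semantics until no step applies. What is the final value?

Answer: false

Working:
step 0: (if (if true then false else false) then (false || false) else ((\x.false) 3))
step 1: [if@0] (if false then (false || false) else ((\x.false) 3))
step 2: [if@root] ((\x.false) 3)
step 3: [beta@root] false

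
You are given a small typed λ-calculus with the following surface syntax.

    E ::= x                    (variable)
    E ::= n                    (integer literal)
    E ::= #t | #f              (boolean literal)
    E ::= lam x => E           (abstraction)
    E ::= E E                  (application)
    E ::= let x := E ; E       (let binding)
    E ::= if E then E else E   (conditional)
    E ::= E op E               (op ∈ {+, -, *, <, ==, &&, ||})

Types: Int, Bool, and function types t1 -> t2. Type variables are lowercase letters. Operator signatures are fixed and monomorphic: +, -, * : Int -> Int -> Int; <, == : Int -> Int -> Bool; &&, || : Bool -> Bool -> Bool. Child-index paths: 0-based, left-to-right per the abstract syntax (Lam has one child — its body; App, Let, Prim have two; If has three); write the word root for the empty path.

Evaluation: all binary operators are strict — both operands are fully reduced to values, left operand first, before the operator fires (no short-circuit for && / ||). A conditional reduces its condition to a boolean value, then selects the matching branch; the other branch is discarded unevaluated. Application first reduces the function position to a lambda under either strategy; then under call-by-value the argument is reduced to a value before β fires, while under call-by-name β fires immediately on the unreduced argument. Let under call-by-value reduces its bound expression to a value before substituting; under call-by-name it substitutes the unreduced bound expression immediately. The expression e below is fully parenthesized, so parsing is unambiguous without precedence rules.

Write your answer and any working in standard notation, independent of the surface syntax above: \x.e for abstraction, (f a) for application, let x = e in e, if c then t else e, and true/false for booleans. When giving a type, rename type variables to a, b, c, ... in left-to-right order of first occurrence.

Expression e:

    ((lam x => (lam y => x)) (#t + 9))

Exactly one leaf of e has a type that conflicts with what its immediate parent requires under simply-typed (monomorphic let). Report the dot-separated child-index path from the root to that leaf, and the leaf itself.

Derivation:
x : a
\y._ : b -> a
\x._ : a -> b -> a
  unify Bool ~ Int
  FAIL: mismatch Bool ~ Int

Answer: 1.0 : true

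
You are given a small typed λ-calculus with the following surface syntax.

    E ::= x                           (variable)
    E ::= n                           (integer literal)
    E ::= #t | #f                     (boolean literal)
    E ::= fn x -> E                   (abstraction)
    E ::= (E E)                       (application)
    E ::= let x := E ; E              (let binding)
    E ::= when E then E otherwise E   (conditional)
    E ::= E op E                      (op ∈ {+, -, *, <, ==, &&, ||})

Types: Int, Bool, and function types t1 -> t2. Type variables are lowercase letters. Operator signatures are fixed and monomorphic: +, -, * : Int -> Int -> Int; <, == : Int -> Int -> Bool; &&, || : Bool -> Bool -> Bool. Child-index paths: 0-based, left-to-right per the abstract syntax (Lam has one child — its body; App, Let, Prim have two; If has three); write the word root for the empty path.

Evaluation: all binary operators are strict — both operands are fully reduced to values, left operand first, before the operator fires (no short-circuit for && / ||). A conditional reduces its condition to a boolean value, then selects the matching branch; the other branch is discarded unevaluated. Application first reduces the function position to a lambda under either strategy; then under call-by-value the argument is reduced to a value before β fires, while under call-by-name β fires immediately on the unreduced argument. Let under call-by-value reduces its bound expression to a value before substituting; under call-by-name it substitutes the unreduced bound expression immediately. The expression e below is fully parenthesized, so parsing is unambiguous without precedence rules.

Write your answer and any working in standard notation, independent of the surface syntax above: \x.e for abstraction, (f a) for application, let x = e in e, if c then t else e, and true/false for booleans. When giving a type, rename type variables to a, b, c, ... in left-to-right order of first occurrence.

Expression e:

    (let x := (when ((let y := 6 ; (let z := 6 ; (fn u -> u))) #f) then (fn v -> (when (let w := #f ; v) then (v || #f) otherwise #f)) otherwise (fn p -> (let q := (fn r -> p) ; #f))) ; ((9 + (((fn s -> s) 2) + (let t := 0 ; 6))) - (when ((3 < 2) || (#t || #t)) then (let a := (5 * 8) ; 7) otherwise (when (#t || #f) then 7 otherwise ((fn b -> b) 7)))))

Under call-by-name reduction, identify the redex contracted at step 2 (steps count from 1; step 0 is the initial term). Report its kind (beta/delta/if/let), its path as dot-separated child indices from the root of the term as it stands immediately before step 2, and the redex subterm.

Answer: beta at 0.1.0 : ((\s.s) 2)

Trace:
step 0: (let x = (if ((let y = 6 in (let z = 6 in (\u.u))) false) then (\v.(if (let w = false in v) then (v || false) else false)) else (\p.(let q = (\r.p) in false))) in ((9 + (((\s.s) 2) + (let t = 0 in 6))) - (if ((3 < 2) || (true || true)) then (let a = (5 * 8) in 7) else (if (true || false) then 7 else ((\b.b) 7)))))
step 1: [let@root] ((9 + (((\s.s) 2) + (let t = 0 in 6))) - (if ((3 < 2) || (true || true)) then (let a = (5 * 8) in 7) else (if (true || false) then 7 else ((\b.b) 7))))
step 2: [beta@0.1.0] ((9 + (2 + (let t = 0 in 6))) - (if ((3 < 2) || (true || true)) then (let a = (5 * 8) in 7) else (if (true || false) then 7 else ((\b.b) 7))))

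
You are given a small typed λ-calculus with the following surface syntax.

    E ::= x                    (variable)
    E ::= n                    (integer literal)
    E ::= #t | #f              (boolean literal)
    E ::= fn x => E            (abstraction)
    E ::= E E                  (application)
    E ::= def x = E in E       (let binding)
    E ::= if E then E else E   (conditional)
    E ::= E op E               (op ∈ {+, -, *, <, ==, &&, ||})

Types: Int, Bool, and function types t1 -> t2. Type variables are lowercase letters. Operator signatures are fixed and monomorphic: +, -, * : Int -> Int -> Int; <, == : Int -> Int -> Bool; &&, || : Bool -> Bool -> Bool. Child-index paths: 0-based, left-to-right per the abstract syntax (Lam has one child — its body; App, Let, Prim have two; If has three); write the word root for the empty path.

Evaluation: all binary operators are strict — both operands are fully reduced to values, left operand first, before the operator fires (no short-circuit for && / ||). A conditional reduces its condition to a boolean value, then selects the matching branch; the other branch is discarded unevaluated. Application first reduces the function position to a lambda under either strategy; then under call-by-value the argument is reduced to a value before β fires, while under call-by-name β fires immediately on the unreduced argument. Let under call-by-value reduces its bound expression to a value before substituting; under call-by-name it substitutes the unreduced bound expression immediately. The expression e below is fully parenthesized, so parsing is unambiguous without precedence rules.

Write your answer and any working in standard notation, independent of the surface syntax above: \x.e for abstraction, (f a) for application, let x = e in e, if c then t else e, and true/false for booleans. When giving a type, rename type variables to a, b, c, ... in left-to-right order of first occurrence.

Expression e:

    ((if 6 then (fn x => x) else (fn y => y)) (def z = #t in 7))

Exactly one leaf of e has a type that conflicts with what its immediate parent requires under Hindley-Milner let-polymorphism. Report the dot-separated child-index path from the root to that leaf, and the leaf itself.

Derivation:
  unify Int ~ Bool
  FAIL: mismatch Int ~ Bool

Answer: 0.0 : 6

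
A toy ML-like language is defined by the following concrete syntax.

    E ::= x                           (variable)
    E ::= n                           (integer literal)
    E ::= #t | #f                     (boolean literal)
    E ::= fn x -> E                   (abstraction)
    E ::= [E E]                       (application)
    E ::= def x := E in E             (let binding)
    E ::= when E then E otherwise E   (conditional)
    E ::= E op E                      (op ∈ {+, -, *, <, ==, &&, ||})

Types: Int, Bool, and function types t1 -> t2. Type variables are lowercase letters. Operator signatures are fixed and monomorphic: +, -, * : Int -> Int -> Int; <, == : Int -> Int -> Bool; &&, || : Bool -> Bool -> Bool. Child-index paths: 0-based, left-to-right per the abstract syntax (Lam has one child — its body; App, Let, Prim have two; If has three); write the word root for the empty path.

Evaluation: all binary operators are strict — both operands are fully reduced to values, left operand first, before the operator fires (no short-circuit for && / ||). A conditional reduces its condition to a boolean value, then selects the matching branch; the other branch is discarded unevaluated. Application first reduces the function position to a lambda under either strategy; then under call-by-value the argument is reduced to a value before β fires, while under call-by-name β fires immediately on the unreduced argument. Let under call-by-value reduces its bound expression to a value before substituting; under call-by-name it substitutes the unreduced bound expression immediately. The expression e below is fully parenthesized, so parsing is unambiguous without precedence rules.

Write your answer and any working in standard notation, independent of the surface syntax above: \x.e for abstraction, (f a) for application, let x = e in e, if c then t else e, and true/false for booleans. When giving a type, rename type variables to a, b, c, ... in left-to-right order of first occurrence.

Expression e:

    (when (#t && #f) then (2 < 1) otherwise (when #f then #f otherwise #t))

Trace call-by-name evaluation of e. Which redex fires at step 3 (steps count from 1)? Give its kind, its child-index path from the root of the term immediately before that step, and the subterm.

Answer: if at root : (if false then false else true)

Trace:
step 0: (if (true && false) then (2 < 1) else (if false then false else true))
step 1: [delta@0] (if false then (2 < 1) else (if false then false else true))
step 2: [if@root] (if false then false else true)
step 3: [if@root] true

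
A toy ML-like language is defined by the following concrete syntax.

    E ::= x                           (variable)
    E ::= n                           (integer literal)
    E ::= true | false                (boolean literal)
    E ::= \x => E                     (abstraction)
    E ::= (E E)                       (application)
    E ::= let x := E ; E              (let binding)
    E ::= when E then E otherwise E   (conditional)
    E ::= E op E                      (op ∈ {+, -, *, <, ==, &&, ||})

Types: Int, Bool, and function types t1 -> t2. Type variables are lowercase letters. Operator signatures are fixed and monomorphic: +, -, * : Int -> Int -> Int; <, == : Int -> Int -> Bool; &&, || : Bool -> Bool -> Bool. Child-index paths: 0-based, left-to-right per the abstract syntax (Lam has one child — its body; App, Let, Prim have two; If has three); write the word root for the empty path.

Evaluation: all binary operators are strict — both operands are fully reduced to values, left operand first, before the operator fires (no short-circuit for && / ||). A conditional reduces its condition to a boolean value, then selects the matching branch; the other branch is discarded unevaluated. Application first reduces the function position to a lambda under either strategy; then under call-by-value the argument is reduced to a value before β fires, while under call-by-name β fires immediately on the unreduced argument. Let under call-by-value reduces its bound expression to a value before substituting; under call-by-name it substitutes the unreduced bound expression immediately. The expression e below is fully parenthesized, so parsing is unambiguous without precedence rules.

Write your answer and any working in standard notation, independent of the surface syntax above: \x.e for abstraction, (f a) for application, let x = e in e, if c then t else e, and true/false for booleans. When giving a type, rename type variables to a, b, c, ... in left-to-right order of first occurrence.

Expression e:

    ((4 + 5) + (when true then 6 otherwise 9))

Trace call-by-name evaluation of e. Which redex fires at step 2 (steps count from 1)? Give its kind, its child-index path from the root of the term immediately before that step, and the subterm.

Answer: if at 1 : (if true then 6 else 9)

Working:
step 0: ((4 + 5) + (if true then 6 else 9))
step 1: [delta@0] (9 + (if true then 6 else 9))
step 2: [if@1] (9 + 6)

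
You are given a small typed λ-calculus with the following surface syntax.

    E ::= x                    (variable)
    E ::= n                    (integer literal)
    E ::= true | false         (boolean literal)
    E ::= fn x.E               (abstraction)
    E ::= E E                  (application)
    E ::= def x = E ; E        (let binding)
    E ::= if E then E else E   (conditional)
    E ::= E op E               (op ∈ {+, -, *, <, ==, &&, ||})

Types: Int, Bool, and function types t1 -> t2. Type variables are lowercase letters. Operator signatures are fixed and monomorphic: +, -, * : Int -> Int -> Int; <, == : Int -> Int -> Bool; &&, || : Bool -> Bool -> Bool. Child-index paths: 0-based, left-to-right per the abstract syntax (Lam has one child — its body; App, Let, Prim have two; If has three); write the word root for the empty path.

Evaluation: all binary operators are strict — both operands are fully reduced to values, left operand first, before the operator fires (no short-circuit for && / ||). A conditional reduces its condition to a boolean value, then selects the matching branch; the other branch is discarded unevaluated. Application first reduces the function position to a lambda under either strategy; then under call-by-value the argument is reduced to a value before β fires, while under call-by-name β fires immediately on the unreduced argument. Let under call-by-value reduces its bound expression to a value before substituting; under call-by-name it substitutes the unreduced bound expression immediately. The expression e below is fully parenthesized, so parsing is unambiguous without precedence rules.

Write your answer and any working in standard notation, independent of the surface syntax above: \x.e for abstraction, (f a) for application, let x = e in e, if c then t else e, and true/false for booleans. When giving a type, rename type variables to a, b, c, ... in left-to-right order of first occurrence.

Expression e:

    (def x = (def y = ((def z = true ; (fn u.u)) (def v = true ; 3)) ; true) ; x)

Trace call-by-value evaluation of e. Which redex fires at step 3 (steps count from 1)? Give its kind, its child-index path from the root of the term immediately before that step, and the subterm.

Derivation:
step 0: (let x = (let y = ((let z = true in (\u.u)) (let v = true in 3)) in true) in x)
step 1: [let@0.0.0] (let x = (let y = ((\u.u) (let v = true in 3)) in true) in x)
step 2: [let@0.0.1] (let x = (let y = ((\u.u) 3) in true) in x)
step 3: [beta@0.0] (let x = (let y = 3 in true) in x)

Answer: beta at 0.0 : ((\u.u) 3)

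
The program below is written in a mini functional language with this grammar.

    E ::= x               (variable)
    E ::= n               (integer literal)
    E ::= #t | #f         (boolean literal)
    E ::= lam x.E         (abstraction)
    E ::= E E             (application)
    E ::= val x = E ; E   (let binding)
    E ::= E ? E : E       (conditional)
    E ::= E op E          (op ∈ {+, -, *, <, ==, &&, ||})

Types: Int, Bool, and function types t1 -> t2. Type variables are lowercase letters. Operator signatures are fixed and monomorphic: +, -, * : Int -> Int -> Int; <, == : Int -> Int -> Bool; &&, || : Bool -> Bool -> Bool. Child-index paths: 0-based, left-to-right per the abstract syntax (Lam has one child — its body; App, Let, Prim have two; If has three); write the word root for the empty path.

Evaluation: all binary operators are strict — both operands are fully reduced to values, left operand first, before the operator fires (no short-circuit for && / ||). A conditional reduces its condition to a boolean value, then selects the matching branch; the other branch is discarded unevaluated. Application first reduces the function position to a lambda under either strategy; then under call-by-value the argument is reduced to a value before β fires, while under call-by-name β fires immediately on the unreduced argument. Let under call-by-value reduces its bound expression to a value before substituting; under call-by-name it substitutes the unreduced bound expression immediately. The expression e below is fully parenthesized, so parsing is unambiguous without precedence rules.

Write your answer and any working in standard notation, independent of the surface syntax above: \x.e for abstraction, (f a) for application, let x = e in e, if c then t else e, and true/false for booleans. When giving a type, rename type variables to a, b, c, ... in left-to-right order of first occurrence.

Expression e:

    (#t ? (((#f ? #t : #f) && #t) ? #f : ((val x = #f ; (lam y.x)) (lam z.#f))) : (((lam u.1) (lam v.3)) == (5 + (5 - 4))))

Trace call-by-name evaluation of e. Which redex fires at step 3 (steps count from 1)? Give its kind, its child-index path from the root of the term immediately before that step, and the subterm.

Derivation:
step 0: (if true then (if ((if false then true else false) && true) then false else ((let x = false in (\y.x)) (\z.false))) else (((\u.1) (\v.3)) == (5 + (5 - 4))))
step 1: [if@root] (if ((if false then true else false) && true) then false else ((let x = false in (\y.x)) (\z.false)))
step 2: [if@0.0] (if (false && true) then false else ((let x = false in (\y.x)) (\z.false)))
step 3: [delta@0] (if false then false else ((let x = false in (\y.x)) (\z.false)))

Answer: delta at 0 : (false && true)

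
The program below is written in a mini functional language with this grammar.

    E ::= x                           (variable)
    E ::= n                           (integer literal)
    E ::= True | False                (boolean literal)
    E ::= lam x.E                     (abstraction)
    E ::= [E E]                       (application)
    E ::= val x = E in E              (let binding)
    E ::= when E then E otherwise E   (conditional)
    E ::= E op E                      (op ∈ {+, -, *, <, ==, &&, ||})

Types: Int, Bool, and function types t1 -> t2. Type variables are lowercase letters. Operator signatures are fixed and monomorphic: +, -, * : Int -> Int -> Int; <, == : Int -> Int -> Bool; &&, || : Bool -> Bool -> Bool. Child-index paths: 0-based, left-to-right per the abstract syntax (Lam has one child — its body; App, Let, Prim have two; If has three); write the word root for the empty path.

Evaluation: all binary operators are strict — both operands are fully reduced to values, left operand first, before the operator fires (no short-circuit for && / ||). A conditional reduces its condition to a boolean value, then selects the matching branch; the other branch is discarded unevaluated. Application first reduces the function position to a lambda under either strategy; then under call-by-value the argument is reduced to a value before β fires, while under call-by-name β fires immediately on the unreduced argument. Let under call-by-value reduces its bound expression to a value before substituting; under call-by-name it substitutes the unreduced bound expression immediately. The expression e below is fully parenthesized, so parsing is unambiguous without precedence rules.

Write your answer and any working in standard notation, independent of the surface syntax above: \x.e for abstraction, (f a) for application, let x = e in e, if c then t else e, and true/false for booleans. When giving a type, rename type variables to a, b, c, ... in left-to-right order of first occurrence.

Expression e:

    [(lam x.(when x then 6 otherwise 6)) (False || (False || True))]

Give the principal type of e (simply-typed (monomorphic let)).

Trace:
x : a
  unify a ~ Bool
  unify Int ~ Int
\x._ : Bool -> Int
  unify Bool ~ Bool
  unify Bool ~ Bool
  unify Bool ~ Bool
  unify Bool ~ Bool
  unify Bool -> Int ~ Bool -> b
  unify Bool ~ Bool
  unify Int ~ b
_ _ : Int

Answer: Int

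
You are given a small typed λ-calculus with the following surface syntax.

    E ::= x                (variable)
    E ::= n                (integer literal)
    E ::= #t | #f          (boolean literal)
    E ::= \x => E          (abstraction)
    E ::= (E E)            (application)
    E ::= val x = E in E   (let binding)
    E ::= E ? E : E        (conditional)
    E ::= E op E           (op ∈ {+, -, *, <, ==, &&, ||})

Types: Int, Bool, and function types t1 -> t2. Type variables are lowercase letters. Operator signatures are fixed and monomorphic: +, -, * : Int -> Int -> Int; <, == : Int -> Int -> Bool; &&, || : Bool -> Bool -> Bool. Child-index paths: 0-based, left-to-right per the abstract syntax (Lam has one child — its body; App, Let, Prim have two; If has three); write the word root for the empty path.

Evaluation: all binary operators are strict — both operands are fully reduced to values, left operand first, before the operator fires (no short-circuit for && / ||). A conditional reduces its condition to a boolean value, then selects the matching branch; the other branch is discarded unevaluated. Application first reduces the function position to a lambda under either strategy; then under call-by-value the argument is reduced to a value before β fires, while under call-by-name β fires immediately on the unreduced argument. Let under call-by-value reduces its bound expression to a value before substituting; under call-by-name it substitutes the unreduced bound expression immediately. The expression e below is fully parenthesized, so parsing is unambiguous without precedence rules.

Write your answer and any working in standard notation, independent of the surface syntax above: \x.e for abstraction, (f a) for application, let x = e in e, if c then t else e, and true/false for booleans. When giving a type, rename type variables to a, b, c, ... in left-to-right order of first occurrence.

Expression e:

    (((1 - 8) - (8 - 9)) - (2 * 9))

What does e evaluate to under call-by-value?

Answer: -24

Derivation:
step 0: (((1 - 8) - (8 - 9)) - (2 * 9))
step 1: [delta@0.0] ((-7 - (8 - 9)) - (2 * 9))
step 2: [delta@0.1] ((-7 - -1) - (2 * 9))
step 3: [delta@0] (-6 - (2 * 9))
step 4: [delta@1] (-6 - 18)
step 5: [delta@root] -24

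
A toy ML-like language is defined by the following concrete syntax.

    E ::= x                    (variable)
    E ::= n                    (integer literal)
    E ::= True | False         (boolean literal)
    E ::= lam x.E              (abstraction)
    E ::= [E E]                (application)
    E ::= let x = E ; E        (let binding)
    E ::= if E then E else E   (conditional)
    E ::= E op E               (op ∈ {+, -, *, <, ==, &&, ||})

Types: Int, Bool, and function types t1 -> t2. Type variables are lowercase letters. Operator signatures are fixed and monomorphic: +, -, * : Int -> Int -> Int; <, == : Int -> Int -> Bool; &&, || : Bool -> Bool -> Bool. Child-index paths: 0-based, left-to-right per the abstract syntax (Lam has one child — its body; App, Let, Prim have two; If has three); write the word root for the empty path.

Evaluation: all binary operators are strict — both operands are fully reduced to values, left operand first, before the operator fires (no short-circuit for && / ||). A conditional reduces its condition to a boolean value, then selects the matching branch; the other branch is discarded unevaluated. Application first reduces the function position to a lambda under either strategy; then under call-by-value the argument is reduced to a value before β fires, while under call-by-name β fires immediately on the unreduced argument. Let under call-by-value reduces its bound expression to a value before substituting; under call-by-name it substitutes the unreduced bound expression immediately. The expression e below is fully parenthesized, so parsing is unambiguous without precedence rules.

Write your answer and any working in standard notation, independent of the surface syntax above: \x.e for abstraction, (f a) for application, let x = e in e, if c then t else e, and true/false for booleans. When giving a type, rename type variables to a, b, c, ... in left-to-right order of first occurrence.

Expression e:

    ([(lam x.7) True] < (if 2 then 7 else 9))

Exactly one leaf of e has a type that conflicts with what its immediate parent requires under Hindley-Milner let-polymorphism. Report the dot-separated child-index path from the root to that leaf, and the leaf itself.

Derivation:
\x._ : a -> Int
  unify a -> Int ~ Bool -> b
  unify a ~ Bool
  unify Int ~ b
_ _ : Int
  unify Int ~ Int
  unify Int ~ Bool
  FAIL: mismatch Int ~ Bool

Answer: 1.0 : 2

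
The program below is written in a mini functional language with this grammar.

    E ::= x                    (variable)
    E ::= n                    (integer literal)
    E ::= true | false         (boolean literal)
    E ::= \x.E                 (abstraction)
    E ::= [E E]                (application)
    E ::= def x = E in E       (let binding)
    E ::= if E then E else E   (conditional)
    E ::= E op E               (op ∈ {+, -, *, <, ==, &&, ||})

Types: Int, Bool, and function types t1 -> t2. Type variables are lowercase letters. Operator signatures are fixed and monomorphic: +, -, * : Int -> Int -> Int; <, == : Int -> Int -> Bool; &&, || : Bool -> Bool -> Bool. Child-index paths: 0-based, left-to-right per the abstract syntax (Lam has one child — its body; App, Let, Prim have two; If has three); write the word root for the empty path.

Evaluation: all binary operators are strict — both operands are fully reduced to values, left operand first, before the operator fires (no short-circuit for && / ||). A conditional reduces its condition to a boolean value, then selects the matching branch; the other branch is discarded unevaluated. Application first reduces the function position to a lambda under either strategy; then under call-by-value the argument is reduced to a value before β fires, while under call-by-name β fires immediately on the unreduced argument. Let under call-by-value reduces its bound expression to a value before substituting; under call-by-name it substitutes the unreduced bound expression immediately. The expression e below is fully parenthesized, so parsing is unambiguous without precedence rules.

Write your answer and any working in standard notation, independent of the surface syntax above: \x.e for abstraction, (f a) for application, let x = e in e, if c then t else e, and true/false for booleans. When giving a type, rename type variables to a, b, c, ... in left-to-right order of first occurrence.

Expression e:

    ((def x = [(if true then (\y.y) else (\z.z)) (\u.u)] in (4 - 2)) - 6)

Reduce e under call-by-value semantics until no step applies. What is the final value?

Answer: -4

Working:
step 0: ((let x = ((if true then (\y.y) else (\z.z)) (\u.u)) in (4 - 2)) - 6)
step 1: [if@0.0.0] ((let x = ((\y.y) (\u.u)) in (4 - 2)) - 6)
step 2: [beta@0.0] ((let x = (\u.u) in (4 - 2)) - 6)
step 3: [let@0] ((4 - 2) - 6)
step 4: [delta@0] (2 - 6)
step 5: [delta@root] -4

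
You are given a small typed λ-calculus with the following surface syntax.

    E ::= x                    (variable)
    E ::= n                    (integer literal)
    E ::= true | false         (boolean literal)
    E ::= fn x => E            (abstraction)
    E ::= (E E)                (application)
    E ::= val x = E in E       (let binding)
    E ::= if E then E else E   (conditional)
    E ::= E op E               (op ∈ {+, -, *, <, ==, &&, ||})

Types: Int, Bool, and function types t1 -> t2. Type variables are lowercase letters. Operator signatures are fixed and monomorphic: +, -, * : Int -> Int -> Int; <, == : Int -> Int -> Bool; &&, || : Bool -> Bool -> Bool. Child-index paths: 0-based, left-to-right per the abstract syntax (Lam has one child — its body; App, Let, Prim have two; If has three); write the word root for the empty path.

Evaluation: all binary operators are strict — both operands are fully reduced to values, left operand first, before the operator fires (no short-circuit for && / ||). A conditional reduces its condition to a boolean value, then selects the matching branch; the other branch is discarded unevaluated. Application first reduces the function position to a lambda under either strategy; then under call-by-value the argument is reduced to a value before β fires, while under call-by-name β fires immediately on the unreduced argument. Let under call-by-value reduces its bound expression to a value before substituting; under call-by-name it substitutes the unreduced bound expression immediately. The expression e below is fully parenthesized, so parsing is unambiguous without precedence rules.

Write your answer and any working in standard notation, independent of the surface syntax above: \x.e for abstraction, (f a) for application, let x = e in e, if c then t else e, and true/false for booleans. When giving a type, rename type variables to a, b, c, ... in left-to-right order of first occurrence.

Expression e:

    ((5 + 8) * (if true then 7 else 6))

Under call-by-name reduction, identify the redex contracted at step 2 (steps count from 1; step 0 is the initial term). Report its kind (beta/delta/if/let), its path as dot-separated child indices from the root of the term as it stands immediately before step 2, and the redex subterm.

Answer: if at 1 : (if true then 7 else 6)

Derivation:
step 0: ((5 + 8) * (if true then 7 else 6))
step 1: [delta@0] (13 * (if true then 7 else 6))
step 2: [if@1] (13 * 7)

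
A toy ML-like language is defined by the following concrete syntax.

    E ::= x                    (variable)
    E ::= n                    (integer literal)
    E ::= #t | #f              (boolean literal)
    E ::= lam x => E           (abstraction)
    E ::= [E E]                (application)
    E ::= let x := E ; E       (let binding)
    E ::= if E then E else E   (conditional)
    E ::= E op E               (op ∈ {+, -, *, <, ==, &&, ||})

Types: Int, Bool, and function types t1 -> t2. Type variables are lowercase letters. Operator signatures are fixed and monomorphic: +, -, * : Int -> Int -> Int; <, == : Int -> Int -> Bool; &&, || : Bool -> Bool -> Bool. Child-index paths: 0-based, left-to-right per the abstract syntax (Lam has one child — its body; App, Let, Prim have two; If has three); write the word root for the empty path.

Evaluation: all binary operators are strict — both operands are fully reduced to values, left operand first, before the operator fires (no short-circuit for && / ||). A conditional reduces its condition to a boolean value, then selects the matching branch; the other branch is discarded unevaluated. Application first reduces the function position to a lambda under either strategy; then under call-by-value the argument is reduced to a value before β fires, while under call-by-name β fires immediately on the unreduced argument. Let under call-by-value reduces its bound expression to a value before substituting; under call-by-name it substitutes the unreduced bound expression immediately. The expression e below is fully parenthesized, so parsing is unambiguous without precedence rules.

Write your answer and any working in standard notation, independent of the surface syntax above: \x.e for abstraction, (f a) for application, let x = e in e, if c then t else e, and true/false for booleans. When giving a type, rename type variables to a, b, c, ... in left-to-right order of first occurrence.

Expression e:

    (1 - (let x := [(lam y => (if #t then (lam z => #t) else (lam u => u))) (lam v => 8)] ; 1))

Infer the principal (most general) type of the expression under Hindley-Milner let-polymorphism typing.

Answer: Int

Trace:
  unify Int ~ Int
  unify Bool ~ Bool
\z._ : b -> Bool
u : c
\u._ : c -> c
  unify b -> Bool ~ c -> c
  unify b ~ c
  unify Bool ~ c
\y._ : a -> Bool -> Bool
\v._ : d -> Int
  unify a -> Bool -> Bool ~ (d -> Int) -> e
  unify a ~ d -> Int
  unify Bool -> Bool ~ e
_ _ : Bool -> Bool
let x : Bool -> Bool
  unify Int ~ Int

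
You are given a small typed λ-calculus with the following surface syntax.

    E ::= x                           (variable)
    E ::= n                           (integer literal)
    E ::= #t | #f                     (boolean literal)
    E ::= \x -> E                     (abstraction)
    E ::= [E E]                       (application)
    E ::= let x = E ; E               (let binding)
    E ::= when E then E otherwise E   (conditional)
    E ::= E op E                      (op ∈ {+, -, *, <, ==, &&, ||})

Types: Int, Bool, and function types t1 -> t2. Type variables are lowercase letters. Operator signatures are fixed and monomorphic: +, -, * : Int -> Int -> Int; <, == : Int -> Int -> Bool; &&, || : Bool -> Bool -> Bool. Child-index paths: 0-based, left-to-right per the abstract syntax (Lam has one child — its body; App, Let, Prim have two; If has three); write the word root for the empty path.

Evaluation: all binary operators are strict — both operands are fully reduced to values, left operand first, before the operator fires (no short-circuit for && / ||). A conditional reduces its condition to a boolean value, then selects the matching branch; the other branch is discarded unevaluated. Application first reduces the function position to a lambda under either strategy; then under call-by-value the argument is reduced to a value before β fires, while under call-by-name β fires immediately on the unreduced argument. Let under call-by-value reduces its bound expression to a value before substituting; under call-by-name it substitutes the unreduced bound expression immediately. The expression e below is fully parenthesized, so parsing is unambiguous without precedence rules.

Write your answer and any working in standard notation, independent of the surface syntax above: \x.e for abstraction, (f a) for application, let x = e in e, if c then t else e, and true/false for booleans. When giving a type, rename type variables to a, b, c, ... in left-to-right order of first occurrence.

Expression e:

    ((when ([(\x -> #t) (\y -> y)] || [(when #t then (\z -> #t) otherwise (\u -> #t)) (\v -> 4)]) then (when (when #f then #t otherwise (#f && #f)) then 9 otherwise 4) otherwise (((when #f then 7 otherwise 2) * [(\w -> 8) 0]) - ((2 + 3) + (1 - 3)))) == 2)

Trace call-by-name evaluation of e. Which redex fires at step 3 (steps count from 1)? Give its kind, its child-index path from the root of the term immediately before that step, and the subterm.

Working:
step 0: ((if (((\x.true) (\y.y)) || ((if true then (\z.true) else (\u.true)) (\v.4))) then (if (if false then true else (false && false)) then 9 else 4) else (((if false then 7 else 2) * ((\w.8) 0)) - ((2 + 3) + (1 - 3)))) == 2)
step 1: [beta@0.0.0] ((if (true || ((if true then (\z.true) else (\u.true)) (\v.4))) then (if (if false then true else (false && false)) then 9 else 4) else (((if false then 7 else 2) * ((\w.8) 0)) - ((2 + 3) + (1 - 3)))) == 2)
step 2: [if@0.0.1.0] ((if (true || ((\z.true) (\v.4))) then (if (if false then true else (false && false)) then 9 else 4) else (((if false then 7 else 2) * ((\w.8) 0)) - ((2 + 3) + (1 - 3)))) == 2)
step 3: [beta@0.0.1] ((if (true || true) then (if (if false then true else (false && false)) then 9 else 4) else (((if false then 7 else 2) * ((\w.8) 0)) - ((2 + 3) + (1 - 3)))) == 2)

Answer: beta at 0.0.1 : ((\z.true) (\v.4))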